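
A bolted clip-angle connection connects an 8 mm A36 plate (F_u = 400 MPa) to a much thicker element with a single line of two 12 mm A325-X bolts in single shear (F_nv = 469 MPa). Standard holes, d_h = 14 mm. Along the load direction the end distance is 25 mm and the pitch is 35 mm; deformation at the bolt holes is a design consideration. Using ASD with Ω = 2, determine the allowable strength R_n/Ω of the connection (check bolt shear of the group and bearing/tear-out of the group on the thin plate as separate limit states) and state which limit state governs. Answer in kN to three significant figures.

53 kN (bolt shear governs)

Bolt shear: A_b = π·12²/4 = 113.1 mm²; R_n = 469 × 113.1 × 2 × 1 / 1000 = 106.1 kN → 106.1 / 2 = 53 kN.
Bearing (1.2 l_c t F_u ≤ 2.4 d t F_u): upper limit = 2.4·12·8·400 / 1000 = 92.16 kN.
  Edge l_c = 25 − 14/2 = 18 → r_n = 69.12 kN; interior l_c = 35 − 14 = 21 → r_n = 80.64 kN.
  R_n,bearing = 1·69.12 + 1·80.64 = 149.8 kN → 149.8 / 2 = 74.9 kN.
Bolt shear governs: 53 kN.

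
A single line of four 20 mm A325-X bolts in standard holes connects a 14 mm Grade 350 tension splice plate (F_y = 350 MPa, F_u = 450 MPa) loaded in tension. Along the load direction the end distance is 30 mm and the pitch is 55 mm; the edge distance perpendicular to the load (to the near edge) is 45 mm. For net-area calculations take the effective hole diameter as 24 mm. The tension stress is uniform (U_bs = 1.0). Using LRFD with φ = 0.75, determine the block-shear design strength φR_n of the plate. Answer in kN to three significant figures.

471 kN

Shear plane L_v = 30 + 3·55 = 195 mm; A_gv = 195 × 14 = 2730 mm².
A_nv = (195 − 3.5·24) × 14 = 1554 mm².
A_nt = (45 − 0.5·24) × 14 = 462 mm².
0.6 F_u A_nv = 419.6 kN; 0.6 F_y A_gv = 573.3 kN → shear rupture governs the shear term.
R_n = 419.6 + 1.0 × 450 × 462 / 1000 = 627.5 kN.
Design strength φR_n = 0.75 × 627.5 = 471 kN.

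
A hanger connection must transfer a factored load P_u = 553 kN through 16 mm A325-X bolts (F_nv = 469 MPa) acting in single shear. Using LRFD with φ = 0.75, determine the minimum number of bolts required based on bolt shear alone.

A_b = π·16²/4 = 201.1 mm².
Per-bolt design strength φR_n = 0.75 × 469 × 201.1 × 1 / 1000 = 70.72 kN.
n ≥ 553 / 70.72 = 7.819 → use 8 bolts.

8 bolts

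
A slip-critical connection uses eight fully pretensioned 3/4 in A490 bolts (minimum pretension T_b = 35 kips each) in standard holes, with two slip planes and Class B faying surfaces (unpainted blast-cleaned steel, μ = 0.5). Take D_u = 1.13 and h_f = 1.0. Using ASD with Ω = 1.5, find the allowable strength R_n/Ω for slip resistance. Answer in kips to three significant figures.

211 kips

R_n = μ · D_u · h_f · T_b · n_s · n_b = 0.5 × 1.13 × 1.0 × 35 × 2 × 8 = 316.4 kips.
Allowable strength R_n/Ω = 316.4 / 1.5 = 211 kips.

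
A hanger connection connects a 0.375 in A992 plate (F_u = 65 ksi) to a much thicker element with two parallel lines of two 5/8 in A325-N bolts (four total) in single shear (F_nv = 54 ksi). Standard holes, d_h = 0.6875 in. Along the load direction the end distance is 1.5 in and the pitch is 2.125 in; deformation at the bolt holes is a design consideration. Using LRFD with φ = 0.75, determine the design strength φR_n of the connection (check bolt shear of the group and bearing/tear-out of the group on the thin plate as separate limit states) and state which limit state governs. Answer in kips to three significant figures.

Bolt shear: A_b = π·0.625²/4 = 0.3068 in²; R_n = 54 × 0.3068 × 4 × 1 = 66.27 kips → 0.75 × 66.27 = 49.7 kips.
Bearing (1.2 l_c t F_u ≤ 2.4 d t F_u): upper limit = 2.4·0.625·0.375·65 = 36.56 kips.
  Edge l_c = 1.5 − 0.6875/2 = 1.156 → r_n = 33.82 kips; interior l_c = 2.125 − 0.6875 = 1.438 → r_n = 36.56 kips.
  R_n,bearing = 2·33.82 + 2·36.56 = 140.8 kips → 0.75 × 140.8 = 106 kips.
Bolt shear governs: 49.7 kips.

49.7 kips (bolt shear governs)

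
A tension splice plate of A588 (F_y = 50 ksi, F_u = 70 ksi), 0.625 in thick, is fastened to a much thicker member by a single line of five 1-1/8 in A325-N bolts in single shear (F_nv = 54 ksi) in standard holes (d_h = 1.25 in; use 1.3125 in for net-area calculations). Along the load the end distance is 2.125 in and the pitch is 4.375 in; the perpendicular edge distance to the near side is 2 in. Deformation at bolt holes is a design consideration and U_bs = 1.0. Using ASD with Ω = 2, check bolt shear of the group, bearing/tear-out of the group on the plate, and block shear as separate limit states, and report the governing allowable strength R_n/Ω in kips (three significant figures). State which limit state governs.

134 kips (bolt shear governs)

Bolt shear: A_b = π·1.125²/4 = 0.994 in²; R_n = 54 × 0.994 × 5 × 1 = 268.4 kips → 268.4 / 2 = 134 kips.
Bearing: edge l_c = 1.5, r_n = 78.75 kips; interior l_c = 3.125, r_n = 118.1 kips; R_n = 78.75 + 4·118.1 = 551.2 kips → 276 kips.
Block shear: A_gv = 12.27, A_nv = 8.574, A_nt = 0.8398 in²; R_n = min(0.6F_uA_nv, 0.6F_yA_gv) + U_bs·F_u·A_nt = 418.9 kips → 209 kips.
Bolt shear governs: 134 kips.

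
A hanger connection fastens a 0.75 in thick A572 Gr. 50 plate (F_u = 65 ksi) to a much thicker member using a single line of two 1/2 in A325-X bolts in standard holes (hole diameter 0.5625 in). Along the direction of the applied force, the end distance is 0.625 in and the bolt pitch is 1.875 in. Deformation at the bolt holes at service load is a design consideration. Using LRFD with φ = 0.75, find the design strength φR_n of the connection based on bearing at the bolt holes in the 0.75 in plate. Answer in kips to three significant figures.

59 kips

Per bolt r_n = 1.2 l_c t F_u ≤ 2.4 d t F_u; upper limit = 2.4 × 0.5 × 0.75 × 65 = 58.5 kips.
Edge bolt: l_c = 0.625 − 0.5625/2 = 0.3438 in → 1.2 × 0.3438 × 0.75 × 65 = 20.11 → r_n = 20.11 kips.
Interior bolts: l_c = 1.875 − 0.5625 = 1.312 in → 1.2 × 1.312 × 0.75 × 65 = 76.78 → r_n = 58.5 kips.
R_n = 1 × 20.11 + 1 × 58.5 = 78.61 kips.
Design strength φR_n = 0.75 × 78.61 = 59 kips.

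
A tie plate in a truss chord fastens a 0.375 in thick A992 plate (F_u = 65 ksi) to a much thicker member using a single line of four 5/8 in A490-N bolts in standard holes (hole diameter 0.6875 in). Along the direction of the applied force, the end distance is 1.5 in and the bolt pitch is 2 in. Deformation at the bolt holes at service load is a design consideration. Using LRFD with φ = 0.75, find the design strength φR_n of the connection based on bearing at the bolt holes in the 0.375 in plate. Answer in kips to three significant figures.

108 kips

Per bolt r_n = 1.2 l_c t F_u ≤ 2.4 d t F_u; upper limit = 2.4 × 0.625 × 0.375 × 65 = 36.56 kips.
Edge bolt: l_c = 1.5 − 0.6875/2 = 1.156 in → 1.2 × 1.156 × 0.375 × 65 = 33.82 → r_n = 33.82 kips.
Interior bolts: l_c = 2 − 0.6875 = 1.312 in → 1.2 × 1.312 × 0.375 × 65 = 38.39 → r_n = 36.56 kips.
R_n = 1 × 33.82 + 3 × 36.56 = 143.5 kips.
Design strength φR_n = 0.75 × 143.5 = 108 kips.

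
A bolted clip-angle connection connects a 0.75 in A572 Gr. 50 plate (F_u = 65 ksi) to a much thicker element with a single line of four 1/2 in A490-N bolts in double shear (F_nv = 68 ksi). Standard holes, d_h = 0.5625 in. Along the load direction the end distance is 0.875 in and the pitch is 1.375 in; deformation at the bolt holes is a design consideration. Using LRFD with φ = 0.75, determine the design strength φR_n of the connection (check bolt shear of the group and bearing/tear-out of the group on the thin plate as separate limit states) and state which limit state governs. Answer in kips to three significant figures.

80.1 kips (bolt shear governs)

Bolt shear: A_b = π·0.5²/4 = 0.1963 in²; R_n = 68 × 0.1963 × 4 × 2 = 106.8 kips → 0.75 × 106.8 = 80.1 kips.
Bearing (1.2 l_c t F_u ≤ 2.4 d t F_u): upper limit = 2.4·0.5·0.75·65 = 58.5 kips.
  Edge l_c = 0.875 − 0.5625/2 = 0.5938 → r_n = 34.73 kips; interior l_c = 1.375 − 0.5625 = 0.8125 → r_n = 47.53 kips.
  R_n,bearing = 1·34.73 + 3·47.53 = 177.3 kips → 0.75 × 177.3 = 133 kips.
Bolt shear governs: 80.1 kips.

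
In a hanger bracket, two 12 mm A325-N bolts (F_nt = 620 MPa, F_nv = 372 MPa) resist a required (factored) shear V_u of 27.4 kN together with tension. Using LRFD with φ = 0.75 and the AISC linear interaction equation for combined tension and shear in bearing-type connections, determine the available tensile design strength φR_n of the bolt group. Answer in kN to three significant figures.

91.1 kN

A_b = π·12²/4 = 113.1 mm²; f_rv = 27.4 × 1000 / (2 × 113.1) = 121.1 MPa.
F'_nt = 1.3 F_nt − (F_nt / φF_nv) f_rv = 1.3·620 − (620/(0.75·372))·121.1 = 536.8 MPa, capped at F_nt → F'_nt = 536.8 MPa.
R_n = F'_nt · A_b · n = 536.8 × 113.1 × 2 / 1000 = 121.4 kN.
Design strength φR_n = 0.75 × 121.4 = 91.1 kN.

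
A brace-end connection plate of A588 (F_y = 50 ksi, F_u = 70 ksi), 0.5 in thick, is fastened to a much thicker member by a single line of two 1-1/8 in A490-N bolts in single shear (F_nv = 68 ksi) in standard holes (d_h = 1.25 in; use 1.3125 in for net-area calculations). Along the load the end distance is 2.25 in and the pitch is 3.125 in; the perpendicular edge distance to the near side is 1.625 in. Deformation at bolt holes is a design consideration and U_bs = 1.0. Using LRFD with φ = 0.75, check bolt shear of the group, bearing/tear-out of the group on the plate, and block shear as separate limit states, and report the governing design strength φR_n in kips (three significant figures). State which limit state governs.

Bolt shear: A_b = π·1.125²/4 = 0.994 in²; R_n = 68 × 0.994 × 2 × 1 = 135.2 kips → 0.75 × 135.2 = 101 kips.
Bearing: edge l_c = 1.625, r_n = 68.25 kips; interior l_c = 1.875, r_n = 78.75 kips; R_n = 68.25 + 1·78.75 = 147 kips → 110 kips.
Block shear: A_gv = 2.688, A_nv = 1.703, A_nt = 0.4844 in²; R_n = min(0.6F_uA_nv, 0.6F_yA_gv) + U_bs·F_u·A_nt = 105.4 kips → 79.1 kips.
Block shear governs: 79.1 kips.

79.1 kips (block shear governs)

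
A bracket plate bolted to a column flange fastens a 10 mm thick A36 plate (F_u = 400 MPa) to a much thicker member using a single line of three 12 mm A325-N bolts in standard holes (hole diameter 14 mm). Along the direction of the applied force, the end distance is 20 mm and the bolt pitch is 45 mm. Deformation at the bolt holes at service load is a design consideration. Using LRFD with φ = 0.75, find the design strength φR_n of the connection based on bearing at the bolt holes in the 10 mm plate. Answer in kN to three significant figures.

220 kN

Per bolt r_n = 1.2 l_c t F_u ≤ 2.4 d t F_u; upper limit = 2.4 × 12 × 10 × 400 / 1000 = 115.2 kN.
Edge bolt: l_c = 20 − 14/2 = 13 mm → 1.2 × 13 × 10 × 400 / 1000 = 62.4 → r_n = 62.4 kN.
Interior bolts: l_c = 45 − 14 = 31 mm → 1.2 × 31 × 10 × 400 / 1000 = 148.8 → r_n = 115.2 kN.
R_n = 1 × 62.4 + 2 × 115.2 = 292.8 kN.
Design strength φR_n = 0.75 × 292.8 = 220 kN.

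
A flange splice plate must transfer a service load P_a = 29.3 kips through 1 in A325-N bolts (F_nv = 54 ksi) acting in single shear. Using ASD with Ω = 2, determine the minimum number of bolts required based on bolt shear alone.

A_b = π·1²/4 = 0.7854 in².
Per-bolt allowable strength R_n/Ω = 54 × 0.7854 × 1 / 2 = 21.21 kips.
n ≥ 29.3 / 21.21 = 1.382 → use 2 bolts.

2 bolts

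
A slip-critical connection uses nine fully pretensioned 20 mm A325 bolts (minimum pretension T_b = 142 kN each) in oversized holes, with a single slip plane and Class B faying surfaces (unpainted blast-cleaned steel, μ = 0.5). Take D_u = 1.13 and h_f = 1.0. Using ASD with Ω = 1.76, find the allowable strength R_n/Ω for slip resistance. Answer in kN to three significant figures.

410 kN

R_n = μ · D_u · h_f · T_b · n_s · n_b = 0.5 × 1.13 × 1.0 × 142 × 1 × 9 = 722.1 kN.
Allowable strength R_n/Ω = 722.1 / 1.76 = 410 kN.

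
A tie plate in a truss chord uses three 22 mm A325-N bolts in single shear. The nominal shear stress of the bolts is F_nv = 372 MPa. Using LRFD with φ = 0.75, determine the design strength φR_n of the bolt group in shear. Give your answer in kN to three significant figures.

A_b = π × 22² / 4 = 380.1 mm².
R_n = F_nv · A_b · n · n_s = 372 × 380.1 × 3 × 1 / 1000 = 424.2 kN.
Design strength φR_n = 0.75 × 424.2 = 318 kN.

318 kN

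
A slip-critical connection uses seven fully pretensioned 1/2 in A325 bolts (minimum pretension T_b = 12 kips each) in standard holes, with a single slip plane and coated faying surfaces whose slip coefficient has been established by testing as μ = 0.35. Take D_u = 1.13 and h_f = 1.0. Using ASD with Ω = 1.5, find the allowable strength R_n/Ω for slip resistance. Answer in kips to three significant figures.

22.1 kips

R_n = μ · D_u · h_f · T_b · n_s · n_b = 0.35 × 1.13 × 1.0 × 12 × 1 × 7 = 33.22 kips.
Allowable strength R_n/Ω = 33.22 / 1.5 = 22.1 kips.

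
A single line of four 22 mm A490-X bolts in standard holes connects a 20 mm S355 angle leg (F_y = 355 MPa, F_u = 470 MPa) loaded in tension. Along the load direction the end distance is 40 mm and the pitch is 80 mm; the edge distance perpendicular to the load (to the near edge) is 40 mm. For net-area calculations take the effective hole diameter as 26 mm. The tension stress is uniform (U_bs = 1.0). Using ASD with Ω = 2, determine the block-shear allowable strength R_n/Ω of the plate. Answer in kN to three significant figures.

660 kN

Shear plane L_v = 40 + 3·80 = 280 mm; A_gv = 280 × 20 = 5600 mm².
A_nv = (280 − 3.5·26) × 20 = 3780 mm².
A_nt = (40 − 0.5·26) × 20 = 540 mm².
0.6 F_u A_nv = 1066 kN; 0.6 F_y A_gv = 1193 kN → shear rupture governs the shear term.
R_n = 1066 + 1.0 × 470 × 540 / 1000 = 1320 kN.
Allowable strength R_n/Ω = 1320 / 2 = 660 kN.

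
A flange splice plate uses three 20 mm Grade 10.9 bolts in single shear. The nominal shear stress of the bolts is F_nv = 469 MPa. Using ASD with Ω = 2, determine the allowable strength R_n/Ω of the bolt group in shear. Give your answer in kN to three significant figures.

221 kN

A_b = π × 20² / 4 = 314.2 mm².
R_n = F_nv · A_b · n · n_s = 469 × 314.2 × 3 × 1 / 1000 = 442 kN.
Allowable strength R_n/Ω = 442 / 2 = 221 kN.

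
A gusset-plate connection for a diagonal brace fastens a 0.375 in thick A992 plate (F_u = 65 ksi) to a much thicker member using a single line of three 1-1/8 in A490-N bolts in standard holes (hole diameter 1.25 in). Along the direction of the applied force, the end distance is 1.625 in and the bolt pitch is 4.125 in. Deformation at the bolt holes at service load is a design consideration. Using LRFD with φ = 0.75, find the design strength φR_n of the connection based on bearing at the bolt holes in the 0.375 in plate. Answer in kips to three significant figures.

Per bolt r_n = 1.2 l_c t F_u ≤ 2.4 d t F_u; upper limit = 2.4 × 1.125 × 0.375 × 65 = 65.81 kips.
Edge bolt: l_c = 1.625 − 1.25/2 = 1 in → 1.2 × 1 × 0.375 × 65 = 29.25 → r_n = 29.25 kips.
Interior bolts: l_c = 4.125 − 1.25 = 2.875 in → 1.2 × 2.875 × 0.375 × 65 = 84.09 → r_n = 65.81 kips.
R_n = 1 × 29.25 + 2 × 65.81 = 160.9 kips.
Design strength φR_n = 0.75 × 160.9 = 121 kips.

121 kips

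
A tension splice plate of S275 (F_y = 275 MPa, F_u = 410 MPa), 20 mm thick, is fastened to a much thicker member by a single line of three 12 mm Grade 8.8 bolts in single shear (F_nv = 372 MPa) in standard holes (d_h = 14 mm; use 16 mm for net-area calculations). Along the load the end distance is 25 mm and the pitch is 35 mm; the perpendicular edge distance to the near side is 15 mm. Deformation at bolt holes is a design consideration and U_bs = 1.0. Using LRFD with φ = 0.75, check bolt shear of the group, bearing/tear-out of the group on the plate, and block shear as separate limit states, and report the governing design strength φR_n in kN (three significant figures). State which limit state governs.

Bolt shear: A_b = π·12²/4 = 113.1 mm²; R_n = 372 × 113.1 × 3 × 1 / 1000 = 126.2 kN → 0.75 × 126.2 = 94.7 kN.
Bearing: edge l_c = 18, r_n = 177.1 kN; interior l_c = 21, r_n = 206.6 kN; R_n = 177.1 + 2·206.6 = 590.4 kN → 443 kN.
Block shear: A_gv = 1900, A_nv = 1100, A_nt = 140 mm²; R_n = min(0.6F_uA_nv, 0.6F_yA_gv) + U_bs·F_u·A_nt = 328 kN → 246 kN.
Bolt shear governs: 94.7 kN.

94.7 kN (bolt shear governs)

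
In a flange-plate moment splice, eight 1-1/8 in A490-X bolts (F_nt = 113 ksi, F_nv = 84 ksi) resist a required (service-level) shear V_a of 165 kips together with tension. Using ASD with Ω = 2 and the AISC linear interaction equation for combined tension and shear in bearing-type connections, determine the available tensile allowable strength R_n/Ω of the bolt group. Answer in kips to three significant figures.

A_b = π·1.125²/4 = 0.994 in²; f_rv = 165 / (8 × 0.994) = 20.75 ksi.
F'_nt = 1.3 F_nt − (Ω F_nt / F_nv) f_rv = 1.3·113 − (2·113/84)·20.75 = 91.08 ksi, capped at F_nt → F'_nt = 91.08 ksi.
R_n = F'_nt · A_b · n = 91.08 × 0.994 × 8 = 724.2 kips.
Allowable strength R_n/Ω = 724.2 / 2 = 362 kips.

362 kips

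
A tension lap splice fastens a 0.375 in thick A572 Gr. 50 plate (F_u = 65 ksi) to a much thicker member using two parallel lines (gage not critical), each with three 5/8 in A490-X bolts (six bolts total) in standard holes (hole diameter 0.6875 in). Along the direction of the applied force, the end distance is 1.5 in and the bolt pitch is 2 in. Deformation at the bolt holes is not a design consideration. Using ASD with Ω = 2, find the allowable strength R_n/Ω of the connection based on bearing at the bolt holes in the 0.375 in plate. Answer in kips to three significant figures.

Per bolt r_n = 1.5 l_c t F_u ≤ 3.0 d t F_u; upper limit = 3.0 × 0.625 × 0.375 × 65 = 45.7 kips.
Edge bolt: l_c = 1.5 − 0.6875/2 = 1.156 in → 1.5 × 1.156 × 0.375 × 65 = 42.28 → r_n = 42.28 kips.
Interior bolts: l_c = 2 − 0.6875 = 1.312 in → 1.5 × 1.312 × 0.375 × 65 = 47.99 → r_n = 45.7 kips.
R_n = 2 × 42.28 + 4 × 45.7 = 267.4 kips.
Allowable strength R_n/Ω = 267.4 / 2 = 134 kips.

134 kips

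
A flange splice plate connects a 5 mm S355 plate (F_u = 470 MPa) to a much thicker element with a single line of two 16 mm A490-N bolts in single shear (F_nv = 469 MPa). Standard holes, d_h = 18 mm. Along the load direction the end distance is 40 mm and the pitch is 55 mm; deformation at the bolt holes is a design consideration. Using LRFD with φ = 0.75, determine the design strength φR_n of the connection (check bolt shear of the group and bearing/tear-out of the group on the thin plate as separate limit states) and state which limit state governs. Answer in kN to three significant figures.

133 kN (bearing governs)

Bolt shear: A_b = π·16²/4 = 201.1 mm²; R_n = 469 × 201.1 × 2 × 1 / 1000 = 188.6 kN → 0.75 × 188.6 = 141 kN.
Bearing (1.2 l_c t F_u ≤ 2.4 d t F_u): upper limit = 2.4·16·5·470 / 1000 = 90.24 kN.
  Edge l_c = 40 − 18/2 = 31 → r_n = 87.42 kN; interior l_c = 55 − 18 = 37 → r_n = 90.24 kN.
  R_n,bearing = 1·87.42 + 1·90.24 = 177.7 kN → 0.75 × 177.7 = 133 kN.
Bearing governs: 133 kN.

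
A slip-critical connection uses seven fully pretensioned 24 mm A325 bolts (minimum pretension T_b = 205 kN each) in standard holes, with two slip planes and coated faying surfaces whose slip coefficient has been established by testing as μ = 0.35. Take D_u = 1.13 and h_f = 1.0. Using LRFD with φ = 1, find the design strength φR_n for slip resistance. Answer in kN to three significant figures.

R_n = μ · D_u · h_f · T_b · n_s · n_b = 0.35 × 1.13 × 1.0 × 205 × 2 × 7 = 1135 kN.
Design strength φR_n = 1 × 1135 = 1140 kN.

1140 kN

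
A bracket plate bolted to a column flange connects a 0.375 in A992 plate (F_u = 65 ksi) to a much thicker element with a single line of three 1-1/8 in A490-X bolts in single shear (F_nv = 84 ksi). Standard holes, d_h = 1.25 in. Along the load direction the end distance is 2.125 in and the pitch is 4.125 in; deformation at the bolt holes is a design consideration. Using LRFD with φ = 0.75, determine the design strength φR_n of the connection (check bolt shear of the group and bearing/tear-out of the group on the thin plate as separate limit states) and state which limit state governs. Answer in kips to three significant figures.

Bolt shear: A_b = π·1.125²/4 = 0.994 in²; R_n = 84 × 0.994 × 3 × 1 = 250.5 kips → 0.75 × 250.5 = 188 kips.
Bearing (1.2 l_c t F_u ≤ 2.4 d t F_u): upper limit = 2.4·1.125·0.375·65 = 65.81 kips.
  Edge l_c = 2.125 − 1.25/2 = 1.5 → r_n = 43.87 kips; interior l_c = 4.125 − 1.25 = 2.875 → r_n = 65.81 kips.
  R_n,bearing = 1·43.87 + 2·65.81 = 175.5 kips → 0.75 × 175.5 = 132 kips.
Bearing governs: 132 kips.

132 kips (bearing governs)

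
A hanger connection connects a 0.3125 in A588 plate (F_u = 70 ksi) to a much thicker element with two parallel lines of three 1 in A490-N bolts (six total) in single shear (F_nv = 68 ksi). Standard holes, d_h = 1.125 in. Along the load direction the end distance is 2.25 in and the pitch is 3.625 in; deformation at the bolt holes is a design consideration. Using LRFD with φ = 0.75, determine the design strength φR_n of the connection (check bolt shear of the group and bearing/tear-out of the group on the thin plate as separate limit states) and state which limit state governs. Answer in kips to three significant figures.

224 kips (bearing governs)

Bolt shear: A_b = π·1²/4 = 0.7854 in²; R_n = 68 × 0.7854 × 6 × 1 = 320.4 kips → 0.75 × 320.4 = 240 kips.
Bearing (1.2 l_c t F_u ≤ 2.4 d t F_u): upper limit = 2.4·1·0.3125·70 = 52.5 kips.
  Edge l_c = 2.25 − 1.125/2 = 1.688 → r_n = 44.3 kips; interior l_c = 3.625 − 1.125 = 2.5 → r_n = 52.5 kips.
  R_n,bearing = 2·44.3 + 4·52.5 = 298.6 kips → 0.75 × 298.6 = 224 kips.
Bearing governs: 224 kips.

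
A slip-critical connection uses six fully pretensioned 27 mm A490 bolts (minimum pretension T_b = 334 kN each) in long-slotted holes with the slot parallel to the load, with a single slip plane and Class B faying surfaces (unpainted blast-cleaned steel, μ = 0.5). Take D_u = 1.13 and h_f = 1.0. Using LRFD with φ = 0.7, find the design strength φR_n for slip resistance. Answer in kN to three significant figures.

R_n = μ · D_u · h_f · T_b · n_s · n_b = 0.5 × 1.13 × 1.0 × 334 × 1 × 6 = 1132 kN.
Design strength φR_n = 0.7 × 1132 = 793 kN.

793 kN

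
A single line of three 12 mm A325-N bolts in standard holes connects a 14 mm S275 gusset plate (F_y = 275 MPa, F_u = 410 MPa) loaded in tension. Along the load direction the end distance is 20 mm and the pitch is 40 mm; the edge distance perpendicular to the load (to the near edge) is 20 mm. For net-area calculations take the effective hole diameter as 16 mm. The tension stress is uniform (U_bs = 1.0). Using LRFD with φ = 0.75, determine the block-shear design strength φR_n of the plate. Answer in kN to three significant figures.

Shear plane L_v = 20 + 2·40 = 100 mm; A_gv = 100 × 14 = 1400 mm².
A_nv = (100 − 2.5·16) × 14 = 840 mm².
A_nt = (20 − 0.5·16) × 14 = 168 mm².
0.6 F_u A_nv = 206.6 kN; 0.6 F_y A_gv = 231 kN → shear rupture governs the shear term.
R_n = 206.6 + 1.0 × 410 × 168 / 1000 = 275.5 kN.
Design strength φR_n = 0.75 × 275.5 = 207 kN.

207 kN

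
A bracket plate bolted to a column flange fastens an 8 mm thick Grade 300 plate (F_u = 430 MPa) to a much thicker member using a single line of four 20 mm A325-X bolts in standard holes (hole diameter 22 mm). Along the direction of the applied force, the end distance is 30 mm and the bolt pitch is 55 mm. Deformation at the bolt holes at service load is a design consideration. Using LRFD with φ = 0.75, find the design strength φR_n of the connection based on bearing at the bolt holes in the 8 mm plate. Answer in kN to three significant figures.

365 kN

Per bolt r_n = 1.2 l_c t F_u ≤ 2.4 d t F_u; upper limit = 2.4 × 20 × 8 × 430 / 1000 = 165.1 kN.
Edge bolt: l_c = 30 − 22/2 = 19 mm → 1.2 × 19 × 8 × 430 / 1000 = 78.43 → r_n = 78.43 kN.
Interior bolts: l_c = 55 − 22 = 33 mm → 1.2 × 33 × 8 × 430 / 1000 = 136.2 → r_n = 136.2 kN.
R_n = 1 × 78.43 + 3 × 136.2 = 487.1 kN.
Design strength φR_n = 0.75 × 487.1 = 365 kN.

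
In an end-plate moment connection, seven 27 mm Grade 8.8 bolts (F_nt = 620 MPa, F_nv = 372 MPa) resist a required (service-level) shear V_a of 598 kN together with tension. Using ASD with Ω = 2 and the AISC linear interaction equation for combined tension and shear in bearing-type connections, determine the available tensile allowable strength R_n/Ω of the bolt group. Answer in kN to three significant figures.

619 kN

A_b = π·27²/4 = 572.6 mm²; f_rv = 598 × 1000 / (7 × 572.6) = 149.2 MPa.
F'_nt = 1.3 F_nt − (Ω F_nt / F_nv) f_rv = 1.3·620 − (2·620/372)·149.2 = 308.6 MPa, capped at F_nt → F'_nt = 308.6 MPa.
R_n = F'_nt · A_b · n = 308.6 × 572.6 × 7 / 1000 = 1237 kN.
Allowable strength R_n/Ω = 1237 / 2 = 619 kN.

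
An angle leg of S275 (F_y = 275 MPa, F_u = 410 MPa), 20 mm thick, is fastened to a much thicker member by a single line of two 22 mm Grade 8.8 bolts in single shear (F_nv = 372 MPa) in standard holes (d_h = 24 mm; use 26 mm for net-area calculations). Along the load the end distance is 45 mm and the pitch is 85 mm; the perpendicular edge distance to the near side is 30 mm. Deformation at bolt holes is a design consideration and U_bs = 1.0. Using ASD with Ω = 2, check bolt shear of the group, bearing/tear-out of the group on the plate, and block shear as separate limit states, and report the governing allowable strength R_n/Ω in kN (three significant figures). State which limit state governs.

141 kN (bolt shear governs)

Bolt shear: A_b = π·22²/4 = 380.1 mm²; R_n = 372 × 380.1 × 2 × 1 / 1000 = 282.8 kN → 282.8 / 2 = 141 kN.
Bearing: edge l_c = 33, r_n = 324.7 kN; interior l_c = 61, r_n = 433 kN; R_n = 324.7 + 1·433 = 757.7 kN → 379 kN.
Block shear: A_gv = 2600, A_nv = 1820, A_nt = 340 mm²; R_n = min(0.6F_uA_nv, 0.6F_yA_gv) + U_bs·F_u·A_nt = 568.4 kN → 284 kN.
Bolt shear governs: 141 kN.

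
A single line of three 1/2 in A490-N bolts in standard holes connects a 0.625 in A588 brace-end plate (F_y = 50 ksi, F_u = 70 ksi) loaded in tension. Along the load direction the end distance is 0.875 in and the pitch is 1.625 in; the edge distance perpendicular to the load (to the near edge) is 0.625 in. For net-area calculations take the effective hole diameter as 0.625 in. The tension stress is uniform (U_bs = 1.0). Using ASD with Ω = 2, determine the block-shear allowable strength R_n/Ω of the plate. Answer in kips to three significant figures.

Shear plane L_v = 0.875 + 2·1.625 = 4.125 in; A_gv = 4.125 × 0.625 = 2.578 in².
A_nv = (4.125 − 2.5·0.625) × 0.625 = 1.602 in².
A_nt = (0.625 − 0.5·0.625) × 0.625 = 0.1953 in².
0.6 F_u A_nv = 67.27 kips; 0.6 F_y A_gv = 77.34 kips → shear rupture governs the shear term.
R_n = 67.27 + 1.0 × 70 × 0.1953 = 80.94 kips.
Allowable strength R_n/Ω = 80.94 / 2 = 40.5 kips.

40.5 kips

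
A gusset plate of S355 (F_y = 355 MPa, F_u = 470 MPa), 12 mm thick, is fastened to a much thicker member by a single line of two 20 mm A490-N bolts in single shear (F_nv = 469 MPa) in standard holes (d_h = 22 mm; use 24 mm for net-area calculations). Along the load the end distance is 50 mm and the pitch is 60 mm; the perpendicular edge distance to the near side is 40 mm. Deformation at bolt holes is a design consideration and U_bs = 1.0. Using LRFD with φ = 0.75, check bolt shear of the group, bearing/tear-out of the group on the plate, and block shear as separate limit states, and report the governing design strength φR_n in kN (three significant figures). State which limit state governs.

Bolt shear: A_b = π·20²/4 = 314.2 mm²; R_n = 469 × 314.2 × 2 × 1 / 1000 = 294.7 kN → 0.75 × 294.7 = 221 kN.
Bearing: edge l_c = 39, r_n = 264 kN; interior l_c = 38, r_n = 257.2 kN; R_n = 264 + 1·257.2 = 521.1 kN → 391 kN.
Block shear: A_gv = 1320, A_nv = 888, A_nt = 336 mm²; R_n = min(0.6F_uA_nv, 0.6F_yA_gv) + U_bs·F_u·A_nt = 408.3 kN → 306 kN.
Bolt shear governs: 221 kN.

221 kN (bolt shear governs)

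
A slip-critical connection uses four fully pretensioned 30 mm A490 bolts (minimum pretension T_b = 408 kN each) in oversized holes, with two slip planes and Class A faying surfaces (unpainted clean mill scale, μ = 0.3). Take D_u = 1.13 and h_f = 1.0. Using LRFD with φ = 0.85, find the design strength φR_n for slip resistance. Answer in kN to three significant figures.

941 kN

R_n = μ · D_u · h_f · T_b · n_s · n_b = 0.3 × 1.13 × 1.0 × 408 × 2 × 4 = 1106 kN.
Design strength φR_n = 0.85 × 1106 = 941 kN.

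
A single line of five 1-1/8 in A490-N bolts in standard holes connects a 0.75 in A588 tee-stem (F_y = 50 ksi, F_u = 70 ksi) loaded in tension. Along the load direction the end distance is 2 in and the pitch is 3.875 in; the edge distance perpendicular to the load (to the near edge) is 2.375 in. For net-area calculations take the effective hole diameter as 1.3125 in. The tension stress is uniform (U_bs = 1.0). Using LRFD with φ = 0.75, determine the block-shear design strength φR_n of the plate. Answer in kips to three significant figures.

342 kips

Shear plane L_v = 2 + 4·3.875 = 17.5 in; A_gv = 17.5 × 0.75 = 13.12 in².
A_nv = (17.5 − 4.5·1.3125) × 0.75 = 8.695 in².
A_nt = (2.375 − 0.5·1.3125) × 0.75 = 1.289 in².
0.6 F_u A_nv = 365.2 kips; 0.6 F_y A_gv = 393.8 kips → shear rupture governs the shear term.
R_n = 365.2 + 1.0 × 70 × 1.289 = 455.4 kips.
Design strength φR_n = 0.75 × 455.4 = 342 kips.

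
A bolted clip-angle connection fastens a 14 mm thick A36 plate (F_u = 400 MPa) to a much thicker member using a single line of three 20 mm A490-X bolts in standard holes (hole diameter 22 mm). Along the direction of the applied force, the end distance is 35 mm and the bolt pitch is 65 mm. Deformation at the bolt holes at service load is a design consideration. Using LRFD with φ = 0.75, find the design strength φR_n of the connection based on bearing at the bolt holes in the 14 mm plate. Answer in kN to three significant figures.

524 kN

Per bolt r_n = 1.2 l_c t F_u ≤ 2.4 d t F_u; upper limit = 2.4 × 20 × 14 × 400 / 1000 = 268.8 kN.
Edge bolt: l_c = 35 − 22/2 = 24 mm → 1.2 × 24 × 14 × 400 / 1000 = 161.3 → r_n = 161.3 kN.
Interior bolts: l_c = 65 − 22 = 43 mm → 1.2 × 43 × 14 × 400 / 1000 = 289 → r_n = 268.8 kN.
R_n = 1 × 161.3 + 2 × 268.8 = 698.9 kN.
Design strength φR_n = 0.75 × 698.9 = 524 kN.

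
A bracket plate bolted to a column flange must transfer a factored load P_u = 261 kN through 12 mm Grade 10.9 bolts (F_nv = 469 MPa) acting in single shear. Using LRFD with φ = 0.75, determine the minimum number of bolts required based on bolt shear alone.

7 bolts

A_b = π·12²/4 = 113.1 mm².
Per-bolt design strength φR_n = 0.75 × 469 × 113.1 × 1 / 1000 = 39.78 kN.
n ≥ 261 / 39.78 = 6.561 → use 7 bolts.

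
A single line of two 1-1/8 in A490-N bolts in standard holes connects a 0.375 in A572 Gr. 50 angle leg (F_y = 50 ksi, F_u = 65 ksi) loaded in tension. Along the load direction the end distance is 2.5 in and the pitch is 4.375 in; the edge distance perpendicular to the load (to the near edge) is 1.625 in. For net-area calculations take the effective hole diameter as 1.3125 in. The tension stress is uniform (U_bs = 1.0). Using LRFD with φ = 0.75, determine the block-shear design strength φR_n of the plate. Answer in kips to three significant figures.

Shear plane L_v = 2.5 + 1·4.375 = 6.875 in; A_gv = 6.875 × 0.375 = 2.578 in².
A_nv = (6.875 − 1.5·1.3125) × 0.375 = 1.84 in².
A_nt = (1.625 − 0.5·1.3125) × 0.375 = 0.3633 in².
0.6 F_u A_nv = 71.75 kips; 0.6 F_y A_gv = 77.34 kips → shear rupture governs the shear term.
R_n = 71.75 + 1.0 × 65 × 0.3633 = 95.37 kips.
Design strength φR_n = 0.75 × 95.37 = 71.5 kips.

71.5 kips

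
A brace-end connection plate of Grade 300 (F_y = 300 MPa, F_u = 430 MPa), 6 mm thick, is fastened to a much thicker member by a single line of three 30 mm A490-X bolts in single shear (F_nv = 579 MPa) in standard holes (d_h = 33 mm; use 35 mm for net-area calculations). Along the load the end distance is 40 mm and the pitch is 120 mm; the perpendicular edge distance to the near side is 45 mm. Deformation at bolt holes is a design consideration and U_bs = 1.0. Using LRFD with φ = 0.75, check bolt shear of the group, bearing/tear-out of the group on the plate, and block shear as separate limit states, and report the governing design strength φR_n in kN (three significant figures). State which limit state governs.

277 kN (block shear governs)

Bolt shear: A_b = π·30²/4 = 706.9 mm²; R_n = 579 × 706.9 × 3 × 1 / 1000 = 1228 kN → 0.75 × 1228 = 921 kN.
Bearing: edge l_c = 23.5, r_n = 72.76 kN; interior l_c = 87, r_n = 185.8 kN; R_n = 72.76 + 2·185.8 = 444.3 kN → 333 kN.
Block shear: A_gv = 1680, A_nv = 1155, A_nt = 165 mm²; R_n = min(0.6F_uA_nv, 0.6F_yA_gv) + U_bs·F_u·A_nt = 368.9 kN → 277 kN.
Block shear governs: 277 kN.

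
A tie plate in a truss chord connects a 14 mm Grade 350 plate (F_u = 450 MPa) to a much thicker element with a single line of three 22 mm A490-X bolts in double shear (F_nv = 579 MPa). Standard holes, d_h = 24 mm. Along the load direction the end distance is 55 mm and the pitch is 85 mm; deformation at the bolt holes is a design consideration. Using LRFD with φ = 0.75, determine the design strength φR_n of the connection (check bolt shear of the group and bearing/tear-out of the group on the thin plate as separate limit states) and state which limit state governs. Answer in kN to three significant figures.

Bolt shear: A_b = π·22²/4 = 380.1 mm²; R_n = 579 × 380.1 × 3 × 2 / 1000 = 1321 kN → 0.75 × 1321 = 990 kN.
Bearing (1.2 l_c t F_u ≤ 2.4 d t F_u): upper limit = 2.4·22·14·450 / 1000 = 332.6 kN.
  Edge l_c = 55 − 24/2 = 43 → r_n = 325.1 kN; interior l_c = 85 − 24 = 61 → r_n = 332.6 kN.
  R_n,bearing = 1·325.1 + 2·332.6 = 990.4 kN → 0.75 × 990.4 = 743 kN.
Bearing governs: 743 kN.

743 kN (bearing governs)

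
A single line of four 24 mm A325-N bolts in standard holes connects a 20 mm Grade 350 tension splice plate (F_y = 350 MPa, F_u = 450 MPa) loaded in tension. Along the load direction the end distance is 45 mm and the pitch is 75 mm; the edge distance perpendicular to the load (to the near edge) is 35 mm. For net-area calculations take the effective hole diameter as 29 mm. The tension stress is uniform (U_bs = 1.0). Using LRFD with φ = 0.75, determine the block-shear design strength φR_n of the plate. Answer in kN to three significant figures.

821 kN

Shear plane L_v = 45 + 3·75 = 270 mm; A_gv = 270 × 20 = 5400 mm².
A_nv = (270 − 3.5·29) × 20 = 3370 mm².
A_nt = (35 − 0.5·29) × 20 = 410 mm².
0.6 F_u A_nv = 909.9 kN; 0.6 F_y A_gv = 1134 kN → shear rupture governs the shear term.
R_n = 909.9 + 1.0 × 450 × 410 / 1000 = 1094 kN.
Design strength φR_n = 0.75 × 1094 = 821 kN.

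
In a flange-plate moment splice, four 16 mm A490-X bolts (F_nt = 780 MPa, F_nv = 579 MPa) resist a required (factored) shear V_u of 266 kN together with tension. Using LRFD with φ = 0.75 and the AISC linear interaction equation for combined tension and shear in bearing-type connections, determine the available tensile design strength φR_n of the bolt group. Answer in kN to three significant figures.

253 kN

A_b = π·16²/4 = 201.1 mm²; f_rv = 266 × 1000 / (4 × 201.1) = 330.7 MPa.
F'_nt = 1.3 F_nt − (F_nt / φF_nv) f_rv = 1.3·780 − (780/(0.75·579))·330.7 = 419.9 MPa, capped at F_nt → F'_nt = 419.9 MPa.
R_n = F'_nt · A_b · n = 419.9 × 201.1 × 4 / 1000 = 337.7 kN.
Design strength φR_n = 0.75 × 337.7 = 253 kN.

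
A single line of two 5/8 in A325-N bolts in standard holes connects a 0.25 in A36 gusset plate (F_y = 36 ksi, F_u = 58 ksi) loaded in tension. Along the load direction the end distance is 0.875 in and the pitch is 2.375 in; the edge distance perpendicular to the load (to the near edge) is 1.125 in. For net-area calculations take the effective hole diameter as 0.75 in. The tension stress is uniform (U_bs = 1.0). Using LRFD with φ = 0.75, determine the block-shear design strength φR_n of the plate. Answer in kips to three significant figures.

Shear plane L_v = 0.875 + 1·2.375 = 3.25 in; A_gv = 3.25 × 0.25 = 0.8125 in².
A_nv = (3.25 − 1.5·0.75) × 0.25 = 0.5312 in².
A_nt = (1.125 − 0.5·0.75) × 0.25 = 0.1875 in².
0.6 F_u A_nv = 18.49 kips; 0.6 F_y A_gv = 17.55 kips → shear yielding governs the shear term.
R_n = 17.55 + 1.0 × 58 × 0.1875 = 28.42 kips.
Design strength φR_n = 0.75 × 28.42 = 21.3 kips.

21.3 kips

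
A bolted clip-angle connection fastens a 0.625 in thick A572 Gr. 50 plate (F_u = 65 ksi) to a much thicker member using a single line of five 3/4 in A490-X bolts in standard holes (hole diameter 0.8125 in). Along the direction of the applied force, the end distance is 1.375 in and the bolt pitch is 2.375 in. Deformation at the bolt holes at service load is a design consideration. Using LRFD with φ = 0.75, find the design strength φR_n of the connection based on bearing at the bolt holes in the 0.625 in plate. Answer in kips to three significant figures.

255 kips

Per bolt r_n = 1.2 l_c t F_u ≤ 2.4 d t F_u; upper limit = 2.4 × 0.75 × 0.625 × 65 = 73.12 kips.
Edge bolt: l_c = 1.375 − 0.8125/2 = 0.9688 in → 1.2 × 0.9688 × 0.625 × 65 = 47.23 → r_n = 47.23 kips.
Interior bolts: l_c = 2.375 − 0.8125 = 1.562 in → 1.2 × 1.562 × 0.625 × 65 = 76.17 → r_n = 73.12 kips.
R_n = 1 × 47.23 + 4 × 73.12 = 339.7 kips.
Design strength φR_n = 0.75 × 339.7 = 255 kips.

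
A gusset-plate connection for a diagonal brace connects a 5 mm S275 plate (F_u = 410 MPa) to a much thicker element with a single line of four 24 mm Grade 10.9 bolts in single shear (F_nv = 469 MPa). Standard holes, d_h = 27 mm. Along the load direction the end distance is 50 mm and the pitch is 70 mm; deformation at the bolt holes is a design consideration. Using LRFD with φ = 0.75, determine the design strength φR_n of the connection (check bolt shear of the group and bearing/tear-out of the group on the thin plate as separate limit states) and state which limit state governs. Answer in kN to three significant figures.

305 kN (bearing governs)

Bolt shear: A_b = π·24²/4 = 452.4 mm²; R_n = 469 × 452.4 × 4 × 1 / 1000 = 848.7 kN → 0.75 × 848.7 = 637 kN.
Bearing (1.2 l_c t F_u ≤ 2.4 d t F_u): upper limit = 2.4·24·5·410 / 1000 = 118.1 kN.
  Edge l_c = 50 − 27/2 = 36.5 → r_n = 89.79 kN; interior l_c = 70 − 27 = 43 → r_n = 105.8 kN.
  R_n,bearing = 1·89.79 + 3·105.8 = 407.1 kN → 0.75 × 407.1 = 305 kN.
Bearing governs: 305 kN.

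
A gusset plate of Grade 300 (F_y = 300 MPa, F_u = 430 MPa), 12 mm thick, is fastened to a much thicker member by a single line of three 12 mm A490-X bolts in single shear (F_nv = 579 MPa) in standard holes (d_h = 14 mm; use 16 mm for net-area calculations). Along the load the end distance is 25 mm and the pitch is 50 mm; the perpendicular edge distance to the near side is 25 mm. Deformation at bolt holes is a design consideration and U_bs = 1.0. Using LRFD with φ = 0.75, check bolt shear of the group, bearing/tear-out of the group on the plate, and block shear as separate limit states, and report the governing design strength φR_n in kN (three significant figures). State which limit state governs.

Bolt shear: A_b = π·12²/4 = 113.1 mm²; R_n = 579 × 113.1 × 3 × 1 / 1000 = 196.5 kN → 0.75 × 196.5 = 147 kN.
Bearing: edge l_c = 18, r_n = 111.5 kN; interior l_c = 36, r_n = 148.6 kN; R_n = 111.5 + 2·148.6 = 408.7 kN → 307 kN.
Block shear: A_gv = 1500, A_nv = 1020, A_nt = 204 mm²; R_n = min(0.6F_uA_nv, 0.6F_yA_gv) + U_bs·F_u·A_nt = 350.9 kN → 263 kN.
Bolt shear governs: 147 kN.

147 kN (bolt shear governs)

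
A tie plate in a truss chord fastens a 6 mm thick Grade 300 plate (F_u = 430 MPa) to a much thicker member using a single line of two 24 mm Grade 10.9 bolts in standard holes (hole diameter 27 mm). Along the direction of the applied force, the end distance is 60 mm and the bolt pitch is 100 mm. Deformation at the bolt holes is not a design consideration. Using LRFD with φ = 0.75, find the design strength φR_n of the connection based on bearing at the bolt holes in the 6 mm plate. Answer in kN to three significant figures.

Per bolt r_n = 1.5 l_c t F_u ≤ 3.0 d t F_u; upper limit = 3.0 × 24 × 6 × 430 / 1000 = 185.8 kN.
Edge bolt: l_c = 60 − 27/2 = 46.5 mm → 1.5 × 46.5 × 6 × 430 / 1000 = 180 → r_n = 180 kN.
Interior bolts: l_c = 100 − 27 = 73 mm → 1.5 × 73 × 6 × 430 / 1000 = 282.5 → r_n = 185.8 kN.
R_n = 1 × 180 + 1 × 185.8 = 365.7 kN.
Design strength φR_n = 0.75 × 365.7 = 274 kN.

274 kN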